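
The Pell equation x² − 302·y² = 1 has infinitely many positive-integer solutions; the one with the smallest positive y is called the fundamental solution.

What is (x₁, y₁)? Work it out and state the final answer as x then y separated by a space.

4276623 246092

[17; 2,1,1,1,4,…,1,2,34] for √302; ℓ=16 ⇒ convergent index 15
a_0=17:  p_0=17·1+0=17,  q_0=17·0+1=1
a_1=2:  p_1=2·17+1=35,  q_1=2·1+0=2
a_2=1:  p_2=1·35+17=52,  q_2=1·2+1=3
a_3=1:  p_3=1·52+35=87,  q_3=1·3+2=5
a_4=1:  p_4=1·87+52=139,  q_4=1·5+3=8
a_5=4:  p_5=4·139+87=643,  q_5=4·8+5=37
a_6=2:  p_6=2·643+139=1425,  q_6=2·37+8=82
a_7=1:  p_7=1·1425+643=2068,  q_7=1·82+37=119
a_8=16:  p_8=16·2068+1425=34513,  q_8=16·119+82=1986
a_9=1:  p_9=1·34513+2068=36581,  q_9=1·1986+119=2105
a_10=2:  p_10=2·36581+34513=107675,  q_10=2·2105+1986=6196
…
a_12=1:  p_12=1·467281+107675=574956,  q_12=1·26889+6196=33085
a_13=1:  p_13=1·574956+467281=1042237,  q_13=1·33085+26889=59974
a_14=1:  p_14=1·1042237+574956=1617193,  q_14=1·59974+33085=93059
a_15=2:  p_15=2·1617193+1042237=4276623,  q_15=2·93059+59974=246092
(x₁, y₁) = (4276623, 246092);  4276623² − 302·246092² = 1 ✓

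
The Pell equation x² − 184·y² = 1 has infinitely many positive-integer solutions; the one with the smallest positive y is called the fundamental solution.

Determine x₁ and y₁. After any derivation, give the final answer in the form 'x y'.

24335 1794

d=184: √d = [13; 1,1,3,2,1,2,1,2,3,1,1,26] (ℓ=12, even), read p_11/q_11
step 0: (13, 1)  from 13·(1,0) + (0,1)
…
step 4: (217, 16)  from 2·(95,7) + (27,2)
step 5: (312, 23)  from 1·(217,16) + (95,7)
step 6: (841, 62)  from 2·(312,23) + (217,16)
…
step 10: (13741, 1013)  from 1·(10594,781) + (3147,232)
step 11: (24335, 1794)  from 1·(13741,1013) + (10594,781)
fundamental: x₁=24335, y₁=1794  (since 592192225 − 184·3218436 = 1)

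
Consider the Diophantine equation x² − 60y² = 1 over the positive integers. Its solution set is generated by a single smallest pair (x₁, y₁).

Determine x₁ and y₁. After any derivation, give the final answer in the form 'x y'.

d=60: √d = [7; 1,2,1,14] (ℓ=4, even), read p_3/q_3
a_0=7:  p_0=7·1+0=7,  q_0=7·0+1=1
…
a_2=2:  p_2=2·8+7=23,  q_2=2·1+1=3
a_3=1:  p_3=1·23+8=31,  q_3=1·3+1=4
fundamental: x₁=31, y₁=4  (since 961 − 60·16 = 1)

31 4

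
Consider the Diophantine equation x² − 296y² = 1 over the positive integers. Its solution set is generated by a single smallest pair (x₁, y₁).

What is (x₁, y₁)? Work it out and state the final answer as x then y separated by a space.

3699 215

√296 → a₀=17, period (4,1,7,1,4,34); ℓ=6 even so k=5
step 0: (17, 1)  from 17·(1,0) + (0,1)
…
step 2: (86, 5)  from 1·(69,4) + (17,1)
step 3: (671, 39)  from 7·(86,5) + (69,4)
step 4: (757, 44)  from 1·(671,39) + (86,5)
step 5: (3699, 215)  from 4·(757,44) + (671,39)
fundamental: x₁=3699, y₁=215  (since 13682601 − 296·46225 = 1)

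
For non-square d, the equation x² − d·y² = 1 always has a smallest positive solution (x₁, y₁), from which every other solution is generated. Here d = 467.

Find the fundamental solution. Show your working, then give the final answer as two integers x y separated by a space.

1625626 75225

d=467: √d = [21; 1,1,1,1,3,…,1,1,42] (ℓ=14, even), read p_13/q_13
i=0: a=21 ⇒ p=21, q=1
i=1: a=1 ⇒ p=22, q=1
i=2: a=1 ⇒ p=43, q=2
i=3: a=1 ⇒ p=65, q=3
i=4: a=1 ⇒ p=108, q=5
i=5: a=3 ⇒ p=389, q=18
i=6: a=3 ⇒ p=1275, q=59
…
i=8: a=3 ⇒ p=82767, q=3830
…
i=11: a=1 ⇒ p=633697, q=29324
i=12: a=1 ⇒ p=991929, q=45901
i=13: a=1 ⇒ p=1625626, q=75225
fundamental: x₁=1625626, y₁=75225  (since 2642659891876 − 467·5658800625 = 1)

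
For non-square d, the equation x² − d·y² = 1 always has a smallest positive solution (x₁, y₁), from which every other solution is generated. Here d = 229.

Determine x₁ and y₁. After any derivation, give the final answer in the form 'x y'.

5848201 386460

d=229: √d = [15; 7,1,1,7,30] (ℓ=5, odd), read p_9/q_9
i=0: a=15 ⇒ p=15, q=1
…
i=2: a=1 ⇒ p=121, q=8
i=3: a=1 ⇒ p=227, q=15
i=4: a=7 ⇒ p=1710, q=113
i=5: a=30 ⇒ p=51527, q=3405
i=6: a=7 ⇒ p=362399, q=23948
i=7: a=1 ⇒ p=413926, q=27353
i=8: a=1 ⇒ p=776325, q=51301
i=9: a=7 ⇒ p=5848201, q=386460
fundamental: x₁=5848201, y₁=386460  (since 34201454936401 − 229·149351331600 = 1)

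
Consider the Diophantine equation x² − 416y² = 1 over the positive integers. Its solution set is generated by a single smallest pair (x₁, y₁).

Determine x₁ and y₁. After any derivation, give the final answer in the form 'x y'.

[20; 2,1,1,9,1,1,2,40] for √416; ℓ=8 ⇒ convergent index 7
a_0=20:  p_0=20·1+0=20,  q_0=20·0+1=1
…
a_2=1:  p_2=1·41+20=61,  q_2=1·2+1=3
a_3=1:  p_3=1·61+41=102,  q_3=1·3+2=5
…
a_5=1:  p_5=1·979+102=1081,  q_5=1·48+5=53
a_6=1:  p_6=1·1081+979=2060,  q_6=1·53+48=101
a_7=2:  p_7=2·2060+1081=5201,  q_7=2·101+53=255
fundamental: x₁=5201, y₁=255  (since 27050401 − 416·65025 = 1)

5201 255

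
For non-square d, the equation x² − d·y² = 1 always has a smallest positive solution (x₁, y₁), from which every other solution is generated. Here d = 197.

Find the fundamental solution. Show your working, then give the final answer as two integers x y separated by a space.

[14; 28] for √197; ℓ=1 ⇒ convergent index 1
i=0: a=14 ⇒ p=14, q=1
i=1: a=28 ⇒ p=393, q=28
(x₁, y₁) = (393, 28);  393² − 197·28² = 1 ✓

393 28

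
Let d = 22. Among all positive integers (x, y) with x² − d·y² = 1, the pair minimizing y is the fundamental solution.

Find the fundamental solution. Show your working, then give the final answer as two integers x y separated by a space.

197 42

d=22: √d = [4; 1,2,4,2,1,8] (ℓ=6, even), read p_5/q_5
i=0: a=4 ⇒ p=4, q=1
i=1: a=1 ⇒ p=5, q=1
…
i=3: a=4 ⇒ p=61, q=13
i=4: a=2 ⇒ p=136, q=29
i=5: a=1 ⇒ p=197, q=42
→ (197, 42).  Check: 197²=38809, 22·42²=38808, difference 1.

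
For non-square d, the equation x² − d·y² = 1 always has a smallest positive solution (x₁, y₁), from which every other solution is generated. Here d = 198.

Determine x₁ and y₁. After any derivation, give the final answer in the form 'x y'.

197 14

√198 = [14; 14,28, …], period ℓ=2 (even) → k=1
k=0  a_k=14  p_k/q_k = 14/1
k=1  a_k=14  p_k/q_k = 197/14
(x₁, y₁) = (197, 14);  197² − 198·14² = 1 ✓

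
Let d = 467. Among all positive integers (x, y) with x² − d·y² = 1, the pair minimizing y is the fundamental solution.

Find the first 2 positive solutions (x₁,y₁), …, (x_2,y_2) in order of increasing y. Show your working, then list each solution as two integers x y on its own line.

d=467: √d = [21; 1,1,1,1,3,…,1,1,42] (ℓ=14, even), read p_13/q_13
k=0  a_k=21  p_k/q_k = 21/1
k=1  a_k=1  p_k/q_k = 22/1
k=2  a_k=1  p_k/q_k = 43/2
k=3  a_k=1  p_k/q_k = 65/3
…
k=5  a_k=3  p_k/q_k = 389/18
k=6  a_k=3  p_k/q_k = 1275/59
k=7  a_k=21  p_k/q_k = 27164/1257
…
k=10  a_k=1  p_k/q_k = 358232/16577
k=11  a_k=1  p_k/q_k = 633697/29324
k=12  a_k=1  p_k/q_k = 991929/45901
k=13  a_k=1  p_k/q_k = 1625626/75225
fundamental: x₁=1625626, y₁=75225  (since 2642659891876 − 467·5658800625 = 1)
(x_2, y_2) = (1625626·1625626 + 467·75225·75225, 1625626·75225 + 75225·1625626) = (5285319783751, 244575431700)

1625626 75225
5285319783751 244575431700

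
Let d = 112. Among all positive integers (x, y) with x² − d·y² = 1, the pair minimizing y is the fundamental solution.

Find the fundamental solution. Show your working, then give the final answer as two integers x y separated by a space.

127 12

√112 = [10; 1,1,2,1,1,20, …], period ℓ=6 (even) → k=5
i=0: a=10 ⇒ p=10, q=1
i=1: a=1 ⇒ p=11, q=1
…
i=3: a=2 ⇒ p=53, q=5
i=4: a=1 ⇒ p=74, q=7
i=5: a=1 ⇒ p=127, q=12
fundamental: x₁=127, y₁=12  (since 16129 − 112·144 = 1)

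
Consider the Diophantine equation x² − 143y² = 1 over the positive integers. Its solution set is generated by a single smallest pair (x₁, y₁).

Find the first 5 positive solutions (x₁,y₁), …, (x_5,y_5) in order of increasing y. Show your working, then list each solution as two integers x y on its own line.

12 1
287 24
6876 575
164737 13776
3946812 330049

d=143: √d = [11; 1,22] (ℓ=2, even), read p_1/q_1
k=0  a_k=11  p_k/q_k = 11/1
k=1  a_k=1  p_k/q_k = 12/1
(x₁, y₁) = (12, 1);  12² − 143·1² = 1 ✓
n=2: (12,1)∘(12,1) = (12·12+143·1·1, 12·1+1·12) = (287,24)
n=3: (287,24)∘(12,1) = (12·287+143·1·24, 12·24+1·287) = (6876,575)
n=4: (6876,575)∘(12,1) = (12·6876+143·1·575, 12·575+1·6876) = (164737,13776)
n=5: (164737,13776)∘(12,1) = (12·164737+143·1·13776, 12·13776+1·164737) = (3946812,330049)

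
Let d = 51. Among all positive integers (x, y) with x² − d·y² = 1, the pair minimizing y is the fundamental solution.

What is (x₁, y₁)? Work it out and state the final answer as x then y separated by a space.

d=51: √d = [7; 7,14] (ℓ=2, even), read p_1/q_1
a_0=7:  p_0=7·1+0=7,  q_0=7·0+1=1
a_1=7:  p_1=7·7+1=50,  q_1=7·1+0=7
→ (50, 7).  Check: 50²=2500, 51·7²=2499, difference 1.

50 7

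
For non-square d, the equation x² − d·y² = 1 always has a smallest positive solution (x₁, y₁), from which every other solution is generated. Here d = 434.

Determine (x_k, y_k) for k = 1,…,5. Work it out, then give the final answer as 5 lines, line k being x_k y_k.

[20; 1,4,1,40] for √434; ℓ=4 ⇒ convergent index 3
step 0: (20, 1)  from 20·(1,0) + (0,1)
…
step 2: (104, 5)  from 4·(21,1) + (20,1)
step 3: (125, 6)  from 1·(104,5) + (21,1)
fundamental: x₁=125, y₁=6  (since 15625 − 434·36 = 1)
(x_2, y_2) = (125·125 + 434·6·6, 125·6 + 6·125) = (31249, 1500)
(x_3, y_3) = (125·31249 + 434·6·1500, 125·1500 + 6·31249) = (7812125, 374994)
(x_4, y_4) = (125·7812125 + 434·6·374994, 125·374994 + 6·7812125) = (1953000001, 93747000)
(x_5, y_5) = (125·1953000001 + 434·6·93747000, 125·93747000 + 6·1953000001) = (488242188125, 23436375006)

125 6
31249 1500
7812125 374994
1953000001 93747000
488242188125 23436375006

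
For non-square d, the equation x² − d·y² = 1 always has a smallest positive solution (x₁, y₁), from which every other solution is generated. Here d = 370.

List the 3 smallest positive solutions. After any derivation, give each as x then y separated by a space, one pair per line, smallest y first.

√370 → a₀=19, period (4,4,38); ℓ=3 odd so k=5
k=0  a_k=19  p_k/q_k = 19/1
…
k=4  a_k=4  p_k/q_k = 50339/2617
k=5  a_k=4  p_k/q_k = 213859/11118
→ (213859, 11118).  Check: 213859²=45735671881, 370·11118²=45735671880, difference 1.
n=2: (213859,11118)∘(213859,11118) = (213859·213859+370·11118·11118, 213859·11118+11118·213859) = (91471343761,4755368724)
n=3: (91471343761,4755368724)∘(213859,11118) = (213859·91471343761+370·11118·4755368724, 213859·4755368724+11118·91471343761) = (39123940210553539,2033956799880714)

213859 11118
91471343761 4755368724
39123940210553539 2033956799880714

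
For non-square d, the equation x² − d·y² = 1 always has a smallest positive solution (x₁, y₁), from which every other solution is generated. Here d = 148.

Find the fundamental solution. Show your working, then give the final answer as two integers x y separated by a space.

73 6

√148 → a₀=12, period (6,24); ℓ=2 even so k=1
k=0  a_k=12  p_k/q_k = 12/1
k=1  a_k=6  p_k/q_k = 73/6
(x₁, y₁) = (73, 6);  73² − 148·6² = 1 ✓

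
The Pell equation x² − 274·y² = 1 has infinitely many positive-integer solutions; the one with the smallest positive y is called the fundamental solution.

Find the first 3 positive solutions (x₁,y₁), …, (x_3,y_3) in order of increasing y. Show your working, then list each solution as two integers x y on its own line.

[16; 1,1,4,4,1,1,32] for √274; ℓ=7 ⇒ convergent index 13
step 0: (16, 1)  from 16·(1,0) + (0,1)
step 1: (17, 1)  from 1·(16,1) + (1,0)
step 2: (33, 2)  from 1·(17,1) + (16,1)
…
step 5: (778, 47)  from 1·(629,38) + (149,9)
step 6: (1407, 85)  from 1·(778,47) + (629,38)
step 7: (45802, 2767)  from 32·(1407,85) + (778,47)
step 8: (47209, 2852)  from 1·(45802,2767) + (1407,85)
step 9: (93011, 5619)  from 1·(47209,2852) + (45802,2767)
step 10: (419253, 25328)  from 4·(93011,5619) + (47209,2852)
step 11: (1770023, 106931)  from 4·(419253,25328) + (93011,5619)
step 12: (2189276, 132259)  from 1·(1770023,106931) + (419253,25328)
step 13: (3959299, 239190)  from 1·(2189276,132259) + (1770023,106931)
→ (3959299, 239190).  Check: 3959299²=15676048571401, 274·239190²=15676048571400, difference 1.
(3959299+239190√274)^2 = 31352097142801 + 1894049455620√274
(3959299+239190√274)^3 = 248264653730785753699 + 14998216231173381570√274

3959299 239190
31352097142801 1894049455620
248264653730785753699 14998216231173381570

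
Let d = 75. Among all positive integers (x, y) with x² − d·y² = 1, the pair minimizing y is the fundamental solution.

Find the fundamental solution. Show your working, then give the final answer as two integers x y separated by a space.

26 3

√75 = [8; 1,1,1,16, …], period ℓ=4 (even) → k=3
a_0=8:  p_0=8·1+0=8,  q_0=8·0+1=1
…
a_2=1:  p_2=1·9+8=17,  q_2=1·1+1=2
a_3=1:  p_3=1·17+9=26,  q_3=1·2+1=3
(x₁, y₁) = (26, 3);  26² − 75·3² = 1 ✓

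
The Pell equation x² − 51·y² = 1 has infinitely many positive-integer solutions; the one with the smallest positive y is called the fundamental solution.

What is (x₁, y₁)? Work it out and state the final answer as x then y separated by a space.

√51 → a₀=7, period (7,14); ℓ=2 even so k=1
i=0: a=7 ⇒ p=7, q=1
i=1: a=7 ⇒ p=50, q=7
(x₁, y₁) = (50, 7);  50² − 51·7² = 1 ✓

50 7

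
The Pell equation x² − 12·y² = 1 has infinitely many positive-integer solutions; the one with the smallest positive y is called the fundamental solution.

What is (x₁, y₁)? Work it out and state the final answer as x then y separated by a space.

√12 = [3; 2,6, …], period ℓ=2 (even) → k=1
i=0: a=3 ⇒ p=3, q=1
i=1: a=2 ⇒ p=7, q=2
(x₁, y₁) = (7, 2);  7² − 12·2² = 1 ✓

7 2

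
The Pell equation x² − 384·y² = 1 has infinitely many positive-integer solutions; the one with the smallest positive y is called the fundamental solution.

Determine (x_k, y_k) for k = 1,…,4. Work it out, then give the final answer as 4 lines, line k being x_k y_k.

4801 245
46099201 2352490
442644523201 22588608735
4250272665676801 216895818720980

√384 → a₀=19, period (1,1,2,9,2,1,1,38); ℓ=8 even so k=7
k=0  a_k=19  p_k/q_k = 19/1
k=1  a_k=1  p_k/q_k = 20/1
k=2  a_k=1  p_k/q_k = 39/2
k=3  a_k=2  p_k/q_k = 98/5
k=4  a_k=9  p_k/q_k = 921/47
k=5  a_k=2  p_k/q_k = 1940/99
k=6  a_k=1  p_k/q_k = 2861/146
k=7  a_k=1  p_k/q_k = 4801/245
(x₁, y₁) = (4801, 245);  4801² − 384·245² = 1 ✓
(4801+245√384)^2 = 46099201 + 2352490√384
(4801+245√384)^3 = 442644523201 + 22588608735√384
(4801+245√384)^4 = 4250272665676801 + 216895818720980√384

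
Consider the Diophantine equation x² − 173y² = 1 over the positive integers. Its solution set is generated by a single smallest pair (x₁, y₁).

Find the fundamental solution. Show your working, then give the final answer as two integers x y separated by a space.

2499849 190060

√173 = [13; 6,1,1,6,26, …], period ℓ=5 (odd) → k=9
i=0: a=13 ⇒ p=13, q=1
…
i=3: a=1 ⇒ p=171, q=13
…
i=7: a=1 ⇒ p=205791, q=15646
i=8: a=1 ⇒ p=382343, q=29069
i=9: a=6 ⇒ p=2499849, q=190060
(x₁, y₁) = (2499849, 190060);  2499849² − 173·190060² = 1 ✓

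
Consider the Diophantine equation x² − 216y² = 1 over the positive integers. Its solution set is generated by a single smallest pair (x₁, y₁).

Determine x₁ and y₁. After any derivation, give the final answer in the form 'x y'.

d=216: √d = [14; 1,2,3,2,1,28] (ℓ=6, even), read p_5/q_5
k=0  a_k=14  p_k/q_k = 14/1
…
k=2  a_k=2  p_k/q_k = 44/3
k=3  a_k=3  p_k/q_k = 147/10
k=4  a_k=2  p_k/q_k = 338/23
k=5  a_k=1  p_k/q_k = 485/33
fundamental: x₁=485, y₁=33  (since 235225 − 216·1089 = 1)

485 33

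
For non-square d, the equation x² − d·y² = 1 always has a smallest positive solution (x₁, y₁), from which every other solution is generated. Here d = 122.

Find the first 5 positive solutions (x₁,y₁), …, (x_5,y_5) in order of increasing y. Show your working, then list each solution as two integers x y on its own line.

[11; 22] for √122; ℓ=1 ⇒ convergent index 1
k=0  a_k=11  p_k/q_k = 11/1
k=1  a_k=22  p_k/q_k = 243/22
(x₁, y₁) = (243, 22);  243² − 122·22² = 1 ✓
(x_2, y_2) = (243·243 + 122·22·22, 243·22 + 22·243) = (118097, 10692)
(x_3, y_3) = (243·118097 + 122·22·10692, 243·10692 + 22·118097) = (57394899, 5196290)
(x_4, y_4) = (243·57394899 + 122·22·5196290, 243·5196290 + 22·57394899) = (27893802817, 2525386248)
(x_5, y_5) = (243·27893802817 + 122·22·2525386248, 243·2525386248 + 22·27893802817) = (13556330774163, 1227332520238)

243 22
118097 10692
57394899 5196290
27893802817 2525386248
13556330774163 1227332520238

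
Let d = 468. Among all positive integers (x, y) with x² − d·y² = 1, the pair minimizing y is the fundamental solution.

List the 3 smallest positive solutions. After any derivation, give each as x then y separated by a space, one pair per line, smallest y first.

√468 = [21; 1,1,1,2,1,1,1,42, …], period ℓ=8 (even) → k=7
a_0=21:  p_0=21·1+0=21,  q_0=21·0+1=1
…
a_2=1:  p_2=1·22+21=43,  q_2=1·1+1=2
a_3=1:  p_3=1·43+22=65,  q_3=1·2+1=3
…
a_5=1:  p_5=1·173+65=238,  q_5=1·8+3=11
a_6=1:  p_6=1·238+173=411,  q_6=1·11+8=19
a_7=1:  p_7=1·411+238=649,  q_7=1·19+11=30
→ (649, 30).  Check: 649²=421201, 468·30²=421200, difference 1.
(x_2, y_2) = (649·649 + 468·30·30, 649·30 + 30·649) = (842401, 38940)
(x_3, y_3) = (649·842401 + 468·30·38940, 649·38940 + 30·842401) = (1093435849, 50544090)

649 30
842401 38940
1093435849 50544090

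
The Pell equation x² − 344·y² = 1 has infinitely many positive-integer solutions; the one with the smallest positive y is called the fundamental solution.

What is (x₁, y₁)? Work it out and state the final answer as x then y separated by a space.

10405 561

[18; 1,1,4,1,3,1,4,1,1,36] for √344; ℓ=10 ⇒ convergent index 9
step 0: (18, 1)  from 18·(1,0) + (0,1)
step 1: (19, 1)  from 1·(18,1) + (1,0)
step 2: (37, 2)  from 1·(19,1) + (18,1)
step 3: (167, 9)  from 4·(37,2) + (19,1)
…
step 5: (779, 42)  from 3·(204,11) + (167,9)
step 6: (983, 53)  from 1·(779,42) + (204,11)
step 7: (4711, 254)  from 4·(983,53) + (779,42)
step 8: (5694, 307)  from 1·(4711,254) + (983,53)
step 9: (10405, 561)  from 1·(5694,307) + (4711,254)
(x₁, y₁) = (10405, 561);  10405² − 344·561² = 1 ✓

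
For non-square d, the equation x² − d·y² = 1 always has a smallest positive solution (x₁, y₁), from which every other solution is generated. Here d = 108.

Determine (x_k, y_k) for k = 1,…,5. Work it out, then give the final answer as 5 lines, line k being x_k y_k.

1351 130
3650401 351260
9863382151 949104390
26650854921601 2564479710520
72010600134783751 6929223228720650

d=108: √d = [10; 2,1,1,4,1,1,2,20] (ℓ=8, even), read p_7/q_7
k=0  a_k=10  p_k/q_k = 10/1
k=1  a_k=2  p_k/q_k = 21/2
…
k=6  a_k=1  p_k/q_k = 530/51
k=7  a_k=2  p_k/q_k = 1351/130
(x₁, y₁) = (1351, 130);  1351² − 108·130² = 1 ✓
(1351+130√108)^2 = 3650401 + 351260√108
(1351+130√108)^3 = 9863382151 + 949104390√108
(1351+130√108)^4 = 26650854921601 + 2564479710520√108
(1351+130√108)^5 = 72010600134783751 + 6929223228720650√108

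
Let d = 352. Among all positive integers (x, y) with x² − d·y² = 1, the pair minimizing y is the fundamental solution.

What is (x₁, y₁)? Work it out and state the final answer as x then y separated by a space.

77617 4137

[18; 1,3,5,9,5,3,1,36] for √352; ℓ=8 ⇒ convergent index 7
i=0: a=18 ⇒ p=18, q=1
…
i=2: a=3 ⇒ p=75, q=4
…
i=4: a=9 ⇒ p=3621, q=193
…
i=6: a=3 ⇒ p=59118, q=3151
i=7: a=1 ⇒ p=77617, q=4137
→ (77617, 4137).  Check: 77617²=6024398689, 352·4137²=6024398688, difference 1.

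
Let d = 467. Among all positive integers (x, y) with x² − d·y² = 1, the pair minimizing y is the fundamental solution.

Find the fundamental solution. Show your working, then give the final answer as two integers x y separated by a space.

d=467: √d = [21; 1,1,1,1,3,…,1,1,42] (ℓ=14, even), read p_13/q_13
a_0=21:  p_0=21·1+0=21,  q_0=21·0+1=1
a_1=1:  p_1=1·21+1=22,  q_1=1·1+0=1
a_2=1:  p_2=1·22+21=43,  q_2=1·1+1=2
a_3=1:  p_3=1·43+22=65,  q_3=1·2+1=3
a_4=1:  p_4=1·65+43=108,  q_4=1·3+2=5
a_5=3:  p_5=3·108+65=389,  q_5=3·5+3=18
…
a_9=3:  p_9=3·82767+27164=275465,  q_9=3·3830+1257=12747
a_10=1:  p_10=1·275465+82767=358232,  q_10=1·12747+3830=16577
…
a_12=1:  p_12=1·633697+358232=991929,  q_12=1·29324+16577=45901
a_13=1:  p_13=1·991929+633697=1625626,  q_13=1·45901+29324=75225
(x₁, y₁) = (1625626, 75225);  1625626² − 467·75225² = 1 ✓

1625626 75225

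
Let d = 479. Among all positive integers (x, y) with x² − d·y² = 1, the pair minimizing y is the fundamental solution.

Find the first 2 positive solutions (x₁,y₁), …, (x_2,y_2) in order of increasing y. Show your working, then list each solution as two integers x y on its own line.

2989440 136591
17873503027199 816661198080

[21; 1,7,1,3,2,21,2,3,1,7,1,42] for √479; ℓ=12 ⇒ convergent index 11
step 0: (21, 1)  from 21·(1,0) + (0,1)
step 1: (22, 1)  from 1·(21,1) + (1,0)
step 2: (175, 8)  from 7·(22,1) + (21,1)
step 3: (197, 9)  from 1·(175,8) + (22,1)
step 4: (766, 35)  from 3·(197,9) + (175,8)
…
step 8: (264712, 12095)  from 3·(75879,3467) + (37075,1694)
…
step 10: (2648849, 121029)  from 7·(340591,15562) + (264712,12095)
step 11: (2989440, 136591)  from 1·(2648849,121029) + (340591,15562)
fundamental: x₁=2989440, y₁=136591  (since 8936751513600 − 479·18657101281 = 1)
n=2: (2989440,136591)∘(2989440,136591) = (2989440·2989440+479·136591·136591, 2989440·136591+136591·2989440) = (17873503027199,816661198080)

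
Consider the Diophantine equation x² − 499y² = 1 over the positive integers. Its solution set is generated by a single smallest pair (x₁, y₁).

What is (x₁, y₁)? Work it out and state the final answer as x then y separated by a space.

4490 201

√499 → a₀=22, period (2,1,21,1,2,44); ℓ=6 even so k=5
step 0: (22, 1)  from 22·(1,0) + (0,1)
step 1: (45, 2)  from 2·(22,1) + (1,0)
step 2: (67, 3)  from 1·(45,2) + (22,1)
…
step 4: (1519, 68)  from 1·(1452,65) + (67,3)
step 5: (4490, 201)  from 2·(1519,68) + (1452,65)
fundamental: x₁=4490, y₁=201  (since 20160100 − 499·40401 = 1)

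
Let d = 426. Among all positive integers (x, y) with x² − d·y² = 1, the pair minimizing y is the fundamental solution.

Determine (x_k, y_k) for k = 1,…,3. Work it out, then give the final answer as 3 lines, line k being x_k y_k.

88751 4300
15753480001 763258600
2796274207048751 135479928012900

√426 → a₀=20, period (1,1,1,3,2,6,2,3,1,1,1,40); ℓ=12 even so k=11
a_0=20:  p_0=20·1+0=20,  q_0=20·0+1=1
…
a_5=2:  p_5=2·227+62=516,  q_5=2·11+3=25
a_6=6:  p_6=6·516+227=3323,  q_6=6·25+11=161
a_7=2:  p_7=2·3323+516=7162,  q_7=2·161+25=347
…
a_9=1:  p_9=1·24809+7162=31971,  q_9=1·1202+347=1549
a_10=1:  p_10=1·31971+24809=56780,  q_10=1·1549+1202=2751
a_11=1:  p_11=1·56780+31971=88751,  q_11=1·2751+1549=4300
(x₁, y₁) = (88751, 4300);  88751² − 426·4300² = 1 ✓
n=2: (88751,4300)∘(88751,4300) = (88751·88751+426·4300·4300, 88751·4300+4300·88751) = (15753480001,763258600)
n=3: (15753480001,763258600)∘(88751,4300) = (88751·15753480001+426·4300·763258600, 88751·763258600+4300·15753480001) = (2796274207048751,135479928012900)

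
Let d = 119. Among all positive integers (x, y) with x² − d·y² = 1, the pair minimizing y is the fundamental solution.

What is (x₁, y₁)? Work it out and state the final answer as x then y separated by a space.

120 11

√119 = [10; 1,9,1,20, …], period ℓ=4 (even) → k=3
k=0  a_k=10  p_k/q_k = 10/1
…
k=2  a_k=9  p_k/q_k = 109/10
k=3  a_k=1  p_k/q_k = 120/11
→ (120, 11).  Check: 120²=14400, 119·11²=14399, difference 1.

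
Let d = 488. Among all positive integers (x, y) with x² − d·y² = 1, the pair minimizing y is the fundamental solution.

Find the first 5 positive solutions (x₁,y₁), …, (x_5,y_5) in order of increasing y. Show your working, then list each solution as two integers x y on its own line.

d=488: √d = [22; 11,44] (ℓ=2, even), read p_1/q_1
i=0: a=22 ⇒ p=22, q=1
i=1: a=11 ⇒ p=243, q=11
(x₁, y₁) = (243, 11);  243² − 488·11² = 1 ✓
k=2:  x_2 = 243·243+488·11·11 = 118097,  y_2 = 243·11+11·243 = 5346
k=3:  x_3 = 243·118097+488·11·5346 = 57394899,  y_3 = 243·5346+11·118097 = 2598145
k=4:  x_4 = 243·57394899+488·11·2598145 = 27893802817,  y_4 = 243·2598145+11·57394899 = 1262693124
k=5:  x_5 = 243·27893802817+488·11·1262693124 = 13556330774163,  y_5 = 243·1262693124+11·27893802817 = 613666260119

243 11
118097 5346
57394899 2598145
27893802817 1262693124
13556330774163 613666260119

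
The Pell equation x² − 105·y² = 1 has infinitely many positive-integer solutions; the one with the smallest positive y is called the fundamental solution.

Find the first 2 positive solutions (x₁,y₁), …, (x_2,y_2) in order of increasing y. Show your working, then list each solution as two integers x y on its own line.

[10; 4,20] for √105; ℓ=2 ⇒ convergent index 1
i=0: a=10 ⇒ p=10, q=1
i=1: a=4 ⇒ p=41, q=4
(x₁, y₁) = (41, 4);  41² − 105·4² = 1 ✓
k=2:  x_2 = 41·41+105·4·4 = 3361,  y_2 = 41·4+4·41 = 328

41 4
3361 328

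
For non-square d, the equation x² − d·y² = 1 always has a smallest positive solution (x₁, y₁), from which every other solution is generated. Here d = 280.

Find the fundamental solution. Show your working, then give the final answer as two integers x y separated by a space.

√280 = [16; 1,2,1,2,1,32, …], period ℓ=6 (even) → k=5
i=0: a=16 ⇒ p=16, q=1
…
i=2: a=2 ⇒ p=50, q=3
i=3: a=1 ⇒ p=67, q=4
i=4: a=2 ⇒ p=184, q=11
i=5: a=1 ⇒ p=251, q=15
→ (251, 15).  Check: 251²=63001, 280·15²=63000, difference 1.

251 15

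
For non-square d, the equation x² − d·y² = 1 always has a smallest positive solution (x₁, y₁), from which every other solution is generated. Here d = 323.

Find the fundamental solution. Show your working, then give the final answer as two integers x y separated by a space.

√323 = [17; 1,34, …], period ℓ=2 (even) → k=1
i=0: a=17 ⇒ p=17, q=1
i=1: a=1 ⇒ p=18, q=1
fundamental: x₁=18, y₁=1  (since 324 − 323·1 = 1)

18 1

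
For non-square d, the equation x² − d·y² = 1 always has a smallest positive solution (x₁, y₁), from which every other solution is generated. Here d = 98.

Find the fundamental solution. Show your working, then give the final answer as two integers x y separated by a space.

99 10

√98 → a₀=9, period (1,8,1,18); ℓ=4 even so k=3
step 0: (9, 1)  from 9·(1,0) + (0,1)
step 1: (10, 1)  from 1·(9,1) + (1,0)
step 2: (89, 9)  from 8·(10,1) + (9,1)
step 3: (99, 10)  from 1·(89,9) + (10,1)
(x₁, y₁) = (99, 10);  99² − 98·10² = 1 ✓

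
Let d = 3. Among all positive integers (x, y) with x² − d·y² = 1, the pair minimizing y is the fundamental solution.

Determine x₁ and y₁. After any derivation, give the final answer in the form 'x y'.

2 1

√3 = [1; 1,2, …], period ℓ=2 (even) → k=1
a_0=1:  p_0=1·1+0=1,  q_0=1·0+1=1
a_1=1:  p_1=1·1+1=2,  q_1=1·1+0=1
(x₁, y₁) = (2, 1);  2² − 3·1² = 1 ✓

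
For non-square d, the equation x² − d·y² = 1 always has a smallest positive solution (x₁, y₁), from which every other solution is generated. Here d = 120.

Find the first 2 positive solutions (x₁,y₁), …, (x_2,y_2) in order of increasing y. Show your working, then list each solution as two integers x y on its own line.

√120 = [10; 1,20, …], period ℓ=2 (even) → k=1
step 0: (10, 1)  from 10·(1,0) + (0,1)
step 1: (11, 1)  from 1·(10,1) + (1,0)
fundamental: x₁=11, y₁=1  (since 121 − 120·1 = 1)
(x_2, y_2) = (11·11 + 120·1·1, 11·1 + 1·11) = (241, 22)

11 1
241 22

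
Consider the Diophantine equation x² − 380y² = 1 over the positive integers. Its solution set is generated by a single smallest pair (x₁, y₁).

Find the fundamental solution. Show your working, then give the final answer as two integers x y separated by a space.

d=380: √d = [19; 2,38] (ℓ=2, even), read p_1/q_1
k=0  a_k=19  p_k/q_k = 19/1
k=1  a_k=2  p_k/q_k = 39/2
→ (39, 2).  Check: 39²=1521, 380·2²=1520, difference 1.

39 2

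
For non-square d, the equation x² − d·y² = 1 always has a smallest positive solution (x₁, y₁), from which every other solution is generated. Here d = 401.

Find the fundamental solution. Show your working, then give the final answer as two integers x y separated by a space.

d=401: √d = [20; 40] (ℓ=1, odd), read p_1/q_1
a_0=20:  p_0=20·1+0=20,  q_0=20·0+1=1
a_1=40:  p_1=40·20+1=801,  q_1=40·1+0=40
(x₁, y₁) = (801, 40);  801² − 401·40² = 1 ✓

801 40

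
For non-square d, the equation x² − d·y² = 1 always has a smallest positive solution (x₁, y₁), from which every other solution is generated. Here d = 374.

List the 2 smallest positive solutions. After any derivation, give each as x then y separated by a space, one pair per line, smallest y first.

[19; 2,1,18,1,2,38] for √374; ℓ=6 ⇒ convergent index 5
k=0  a_k=19  p_k/q_k = 19/1
…
k=4  a_k=1  p_k/q_k = 1141/59
k=5  a_k=2  p_k/q_k = 3365/174
→ (3365, 174).  Check: 3365²=11323225, 374·174²=11323224, difference 1.
(3365+174√374)^2 = 22646449 + 1171020√374

3365 174
22646449 1171020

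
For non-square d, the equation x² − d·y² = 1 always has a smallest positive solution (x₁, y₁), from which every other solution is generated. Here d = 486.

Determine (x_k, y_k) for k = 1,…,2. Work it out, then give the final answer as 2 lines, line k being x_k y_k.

485 22
470449 21340

√486 = [22; 22,44, …], period ℓ=2 (even) → k=1
i=0: a=22 ⇒ p=22, q=1
i=1: a=22 ⇒ p=485, q=22
fundamental: x₁=485, y₁=22  (since 235225 − 486·484 = 1)
k=2:  x_2 = 485·485+486·22·22 = 470449,  y_2 = 485·22+22·485 = 21340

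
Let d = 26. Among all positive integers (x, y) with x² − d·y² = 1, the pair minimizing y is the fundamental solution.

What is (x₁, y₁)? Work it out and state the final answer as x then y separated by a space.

√26 = [5; 10, …], period ℓ=1 (odd) → k=1
a_0=5:  p_0=5·1+0=5,  q_0=5·0+1=1
a_1=10:  p_1=10·5+1=51,  q_1=10·1+0=10
(x₁, y₁) = (51, 10);  51² − 26·10² = 1 ✓

51 10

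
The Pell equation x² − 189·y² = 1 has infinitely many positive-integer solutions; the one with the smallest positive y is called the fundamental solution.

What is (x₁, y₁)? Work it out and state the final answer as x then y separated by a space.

55 4

d=189: √d = [13; 1,2,1,26] (ℓ=4, even), read p_3/q_3
i=0: a=13 ⇒ p=13, q=1
i=1: a=1 ⇒ p=14, q=1
i=2: a=2 ⇒ p=41, q=3
i=3: a=1 ⇒ p=55, q=4
→ (55, 4).  Check: 55²=3025, 189·4²=3024, difference 1.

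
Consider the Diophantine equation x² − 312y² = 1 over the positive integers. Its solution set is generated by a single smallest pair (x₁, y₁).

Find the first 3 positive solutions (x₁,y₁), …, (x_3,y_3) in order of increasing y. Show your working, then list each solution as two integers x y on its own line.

√312 = [17; 1,1,1,34, …], period ℓ=4 (even) → k=3
i=0: a=17 ⇒ p=17, q=1
i=1: a=1 ⇒ p=18, q=1
i=2: a=1 ⇒ p=35, q=2
i=3: a=1 ⇒ p=53, q=3
(x₁, y₁) = (53, 3);  53² − 312·3² = 1 ✓
n=2: (53,3)∘(53,3) = (53·53+312·3·3, 53·3+3·53) = (5617,318)
n=3: (5617,318)∘(53,3) = (53·5617+312·3·318, 53·318+3·5617) = (595349,33705)

53 3
5617 318
595349 33705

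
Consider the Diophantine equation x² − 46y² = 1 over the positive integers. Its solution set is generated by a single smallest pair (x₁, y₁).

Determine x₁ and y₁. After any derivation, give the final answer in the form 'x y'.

24335 3588

[6; 1,3,1,1,2,6,2,1,1,3,1,12] for √46; ℓ=12 ⇒ convergent index 11
a_0=6:  p_0=6·1+0=6,  q_0=6·0+1=1
a_1=1:  p_1=1·6+1=7,  q_1=1·1+0=1
a_2=3:  p_2=3·7+6=27,  q_2=3·1+1=4
a_3=1:  p_3=1·27+7=34,  q_3=1·4+1=5
…
a_6=6:  p_6=6·156+61=997,  q_6=6·23+9=147
…
a_10=3:  p_10=3·5297+3147=19038,  q_10=3·781+464=2807
a_11=1:  p_11=1·19038+5297=24335,  q_11=1·2807+781=3588
(x₁, y₁) = (24335, 3588);  24335² − 46·3588² = 1 ✓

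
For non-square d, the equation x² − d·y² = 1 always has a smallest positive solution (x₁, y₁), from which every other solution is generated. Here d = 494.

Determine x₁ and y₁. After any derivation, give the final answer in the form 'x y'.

73035 3286

d=494: √d = [22; 4,2,2,1,2,1,2,2,4,44] (ℓ=10, even), read p_9/q_9
step 0: (22, 1)  from 22·(1,0) + (0,1)
…
step 2: (200, 9)  from 2·(89,4) + (22,1)
…
step 8: (16514, 743)  from 2·(6979,314) + (2556,115)
step 9: (73035, 3286)  from 4·(16514,743) + (6979,314)
→ (73035, 3286).  Check: 73035²=5334111225, 494·3286²=5334111224, difference 1.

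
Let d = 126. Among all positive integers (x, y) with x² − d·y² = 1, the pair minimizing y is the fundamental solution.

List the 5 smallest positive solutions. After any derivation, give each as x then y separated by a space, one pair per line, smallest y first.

449 40
403201 35920
362074049 32256120
325142092801 28965959840
291977237261249 26011399680200

√126 = [11; 4,2,4,22, …], period ℓ=4 (even) → k=3
a_0=11:  p_0=11·1+0=11,  q_0=11·0+1=1
…
a_2=2:  p_2=2·45+11=101,  q_2=2·4+1=9
a_3=4:  p_3=4·101+45=449,  q_3=4·9+4=40
(x₁, y₁) = (449, 40);  449² − 126·40² = 1 ✓
n=2: (449,40)∘(449,40) = (449·449+126·40·40, 449·40+40·449) = (403201,35920)
n=3: (403201,35920)∘(449,40) = (449·403201+126·40·35920, 449·35920+40·403201) = (362074049,32256120)
n=4: (362074049,32256120)∘(449,40) = (449·362074049+126·40·32256120, 449·32256120+40·362074049) = (325142092801,28965959840)
n=5: (325142092801,28965959840)∘(449,40) = (449·325142092801+126·40·28965959840, 449·28965959840+40·325142092801) = (291977237261249,26011399680200)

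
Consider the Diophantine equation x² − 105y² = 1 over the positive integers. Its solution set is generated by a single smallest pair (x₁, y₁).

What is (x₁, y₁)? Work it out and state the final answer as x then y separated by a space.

41 4

d=105: √d = [10; 4,20] (ℓ=2, even), read p_1/q_1
step 0: (10, 1)  from 10·(1,0) + (0,1)
step 1: (41, 4)  from 4·(10,1) + (1,0)
fundamental: x₁=41, y₁=4  (since 1681 − 105·16 = 1)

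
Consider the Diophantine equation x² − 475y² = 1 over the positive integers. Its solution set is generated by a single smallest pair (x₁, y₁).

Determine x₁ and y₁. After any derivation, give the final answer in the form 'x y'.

√475 → a₀=21, period (1,3,1,6,2,6,1,3,1,42); ℓ=10 even so k=9
k=0  a_k=21  p_k/q_k = 21/1
…
k=7  a_k=1  p_k/q_k = 11878/545
k=8  a_k=3  p_k/q_k = 45921/2107
k=9  a_k=1  p_k/q_k = 57799/2652
fundamental: x₁=57799, y₁=2652  (since 3340724401 − 475·7033104 = 1)

57799 2652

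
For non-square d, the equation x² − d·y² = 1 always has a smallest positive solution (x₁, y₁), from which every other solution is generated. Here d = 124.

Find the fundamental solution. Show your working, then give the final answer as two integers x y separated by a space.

4620799 414960

d=124: √d = [11; 7,2,1,1,1,…,2,7,22] (ℓ=16, even), read p_15/q_15
a_0=11:  p_0=11·1+0=11,  q_0=11·0+1=1
…
a_3=1:  p_3=1·167+78=245,  q_3=1·15+7=22
a_4=1:  p_4=1·245+167=412,  q_4=1·22+15=37
a_5=1:  p_5=1·412+245=657,  q_5=1·37+22=59
…
a_8=4:  p_8=4·3040+2383=14543,  q_8=4·273+214=1306
…
a_10=3:  p_10=3·17583+14543=67292,  q_10=3·1579+1306=6043
…
a_12=1:  p_12=1·84875+67292=152167,  q_12=1·7622+6043=13665
…
a_14=2:  p_14=2·237042+152167=626251,  q_14=2·21287+13665=56239
a_15=7:  p_15=7·626251+237042=4620799,  q_15=7·56239+21287=414960
fundamental: x₁=4620799, y₁=414960  (since 21351783398401 − 124·172191801600 = 1)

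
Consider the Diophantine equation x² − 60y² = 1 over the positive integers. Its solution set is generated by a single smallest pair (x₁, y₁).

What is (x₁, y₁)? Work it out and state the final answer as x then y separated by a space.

d=60: √d = [7; 1,2,1,14] (ℓ=4, even), read p_3/q_3
step 0: (7, 1)  from 7·(1,0) + (0,1)
step 1: (8, 1)  from 1·(7,1) + (1,0)
step 2: (23, 3)  from 2·(8,1) + (7,1)
step 3: (31, 4)  from 1·(23,3) + (8,1)
→ (31, 4).  Check: 31²=961, 60·4²=960, difference 1.

31 4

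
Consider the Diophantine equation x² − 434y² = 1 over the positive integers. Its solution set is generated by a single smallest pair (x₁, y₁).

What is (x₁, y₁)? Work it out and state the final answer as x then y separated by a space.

√434 = [20; 1,4,1,40, …], period ℓ=4 (even) → k=3
i=0: a=20 ⇒ p=20, q=1
…
i=2: a=4 ⇒ p=104, q=5
i=3: a=1 ⇒ p=125, q=6
fundamental: x₁=125, y₁=6  (since 15625 − 434·36 = 1)

125 6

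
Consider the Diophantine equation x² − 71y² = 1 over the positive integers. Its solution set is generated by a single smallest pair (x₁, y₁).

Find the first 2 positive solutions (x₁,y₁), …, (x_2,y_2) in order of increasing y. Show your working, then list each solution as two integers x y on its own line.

[8; 2,2,1,7,1,2,2,16] for √71; ℓ=8 ⇒ convergent index 7
a_0=8:  p_0=8·1+0=8,  q_0=8·0+1=1
a_1=2:  p_1=2·8+1=17,  q_1=2·1+0=2
a_2=2:  p_2=2·17+8=42,  q_2=2·2+1=5
a_3=1:  p_3=1·42+17=59,  q_3=1·5+2=7
…
a_5=1:  p_5=1·455+59=514,  q_5=1·54+7=61
a_6=2:  p_6=2·514+455=1483,  q_6=2·61+54=176
a_7=2:  p_7=2·1483+514=3480,  q_7=2·176+61=413
(x₁, y₁) = (3480, 413);  3480² − 71·413² = 1 ✓
n=2: (3480,413)∘(3480,413) = (3480·3480+71·413·413, 3480·413+413·3480) = (24220799,2874480)

3480 413
24220799 2874480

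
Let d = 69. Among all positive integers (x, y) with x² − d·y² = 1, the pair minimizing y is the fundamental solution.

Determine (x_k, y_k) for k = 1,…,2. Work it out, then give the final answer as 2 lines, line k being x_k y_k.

7775 936
120901249 14554800

d=69: √d = [8; 3,3,1,4,1,3,3,16] (ℓ=8, even), read p_7/q_7
step 0: (8, 1)  from 8·(1,0) + (0,1)
step 1: (25, 3)  from 3·(8,1) + (1,0)
step 2: (83, 10)  from 3·(25,3) + (8,1)
step 3: (108, 13)  from 1·(83,10) + (25,3)
step 4: (515, 62)  from 4·(108,13) + (83,10)
step 5: (623, 75)  from 1·(515,62) + (108,13)
step 6: (2384, 287)  from 3·(623,75) + (515,62)
step 7: (7775, 936)  from 3·(2384,287) + (623,75)
→ (7775, 936).  Check: 7775²=60450625, 69·936²=60450624, difference 1.
(7775+936√69)^2 = 120901249 + 14554800√69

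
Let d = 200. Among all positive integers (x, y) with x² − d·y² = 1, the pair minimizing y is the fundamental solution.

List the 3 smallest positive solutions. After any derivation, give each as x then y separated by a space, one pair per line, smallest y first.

99 7
19601 1386
3880899 274421

√200 → a₀=14, period (7,28); ℓ=2 even so k=1
a_0=14:  p_0=14·1+0=14,  q_0=14·0+1=1
a_1=7:  p_1=7·14+1=99,  q_1=7·1+0=7
→ (99, 7).  Check: 99²=9801, 200·7²=9800, difference 1.
k=2:  x_2 = 99·99+200·7·7 = 19601,  y_2 = 99·7+7·99 = 1386
k=3:  x_3 = 99·19601+200·7·1386 = 3880899,  y_3 = 99·1386+7·19601 = 274421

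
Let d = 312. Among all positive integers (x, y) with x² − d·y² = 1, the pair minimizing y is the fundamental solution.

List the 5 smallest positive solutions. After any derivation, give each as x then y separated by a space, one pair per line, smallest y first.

53 3
5617 318
595349 33705
63101377 3572412
6688150613 378641967

√312 = [17; 1,1,1,34, …], period ℓ=4 (even) → k=3
step 0: (17, 1)  from 17·(1,0) + (0,1)
step 1: (18, 1)  from 1·(17,1) + (1,0)
step 2: (35, 2)  from 1·(18,1) + (17,1)
step 3: (53, 3)  from 1·(35,2) + (18,1)
→ (53, 3).  Check: 53²=2809, 312·3²=2808, difference 1.
(53+3√312)^2 = 5617 + 318√312
(53+3√312)^3 = 595349 + 33705√312
(53+3√312)^4 = 63101377 + 3572412√312
(53+3√312)^5 = 6688150613 + 378641967√312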